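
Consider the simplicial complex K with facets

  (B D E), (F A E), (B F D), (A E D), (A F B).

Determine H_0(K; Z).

H_0 ≅ Z.

We work with the vertex ordering A < B < D < E < F. The simplices of K, each written with vertices in increasing order, are:

  0-simplices (5): A, B, D, E, F
  1-simplices (10): AB, AD, AE, AF, BD, BE, BF, DE, DF, EF
  2-simplices (5): ABF, ADE, AEF, BDE, BDF

giving chain groups C_0 ≅ Z^5, C_1 ≅ Z^10, C_2 ≅ Z^5.

∂_1: C_1 → C_0 sends each edge [p,q] (with p < q) to q − p.
As a 5×10 matrix over Z this has rank 4, with invariant factors (1,1,1,1).

Boundary ∂_2: C_2 → C_1 sends each 2-simplex [p,q,r] to [q,r] − [p,r] + [p,q]. For instance
  ∂BDE = DE − BE + BD,
  ∂BDF = DF − BF + BD.
The resulting 10×5 matrix has rank 5, and its Smith normal form has invariant factors (1,1,1,1,1).

Now H_k = ker ∂_k / im ∂_{k+1}, so:

  H_0: rank C_0 − rank ∂_1 = 5 − 4 = 1, and the invariant factors of ∂_1 are all 1, so H_0 = Z.

(K is a triangulation of the Möbius band.)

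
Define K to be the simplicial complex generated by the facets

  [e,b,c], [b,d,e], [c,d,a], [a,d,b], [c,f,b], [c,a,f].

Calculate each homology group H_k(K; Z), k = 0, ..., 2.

Order the vertices as a < b < c < d < e < f. Listing each simplex with vertices in this order, K has dimension 2 with simplices:

  0-simplices (6): a, b, c, d, e, f
  1-simplices (12): ab, ac, ad, af, bc, bd, be, bf, cd, ce, cf, de
  2-simplices (6): abd, acd, acf, bce, bcf, bde

Hence C_0 ≅ Z^6, C_1 ≅ Z^12, C_2 ≅ Z^6.

The boundary map ∂_1: C_1 → C_0 is given by ∂[p,q] = [q] − [p]. For instance
  ∂cd = d − c.
The resulting 6×12 matrix has rank 5, and its Smith normal form has invariant factors (1,1,1,1,1).

The boundary map ∂_2: C_2 → C_1 sends each 2-simplex [p,q,r] to [q,r] − [p,r] + [p,q]. For instance
  ∂bce = ce − be + bc,
  ∂abd = bd − ad + ab.
As a 12×6 matrix over Z this has rank 6, with invariant factors (1,1,1,1,1,1).

From H_k ≅ ker(∂_k) / im(∂_{k+1}) we obtain:

  H_0: rank C_0 − rank ∂_1 = 6 − 5 = 1, and the invariant factors of ∂_1 are all 1, so H_0 = Z.
  H_1: rank ker ∂_1 − rank ∂_2 = (12 − 5) − 6 = 1, and the invariant factors of ∂_2 are all 1, so H_1 = Z.
  H_2: rank ker ∂_2 − rank ∂_3 = (6 − 6) − 0 = 0, and there is no ∂_3, so H_2 = 0.

H_0 = Z,  H_1 = Z,  H_2 = 0.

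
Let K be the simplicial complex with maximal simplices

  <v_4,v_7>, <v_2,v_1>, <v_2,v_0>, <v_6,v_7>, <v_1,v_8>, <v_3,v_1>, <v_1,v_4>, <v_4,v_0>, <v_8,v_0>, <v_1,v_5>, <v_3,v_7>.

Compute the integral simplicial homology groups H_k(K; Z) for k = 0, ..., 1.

H_0 ≅ Z,  H_1 ≅ Z^3.

Fix the vertex order v_0 < v_1 < v_2 < v_3 < v_4 < v_5 < v_6 < v_7 < v_8 and write every simplex with vertices in increasing order. Then dim K = 1 and the simplices of K are:

  0-simplices (9): [v_0], [v_1], [v_2], [v_3], [v_4], [v_5], [v_6], [v_7], [v_8]
  1-simplices (11): [v_0,v_2], [v_0,v_4], [v_0,v_8], [v_1,v_2], [v_1,v_3], [v_1,v_4], [v_1,v_5], [v_1,v_8], [v_3,v_7], [v_4,v_7], [v_6,v_7]

so the chain groups are C_0 ≅ Z^9, C_1 ≅ Z^11.

The boundary map ∂_1: C_1 → C_0 sends each edge [p,q] (with p < q) to q − p.
The 9×11 boundary matrix has rank 8 and Smith normal form diag(1,1,1,1,1,1,1,1).

Now H_k = ker ∂_k / im ∂_{k+1}, so:

  H_0: rank C_0 − rank ∂_1 = 9 − 8 = 1, and the invariant factors of ∂_1 are all 1, so H_0 ≅ Z.
  H_1: rank ker ∂_1 − rank ∂_2 = (11 − 8) − 0 = 3, and there is no ∂_2, so H_1 ≅ Z^3.

As a check, the Euler characteristic is 9 − 11 = -2, which agrees with 1 − 3 = -2.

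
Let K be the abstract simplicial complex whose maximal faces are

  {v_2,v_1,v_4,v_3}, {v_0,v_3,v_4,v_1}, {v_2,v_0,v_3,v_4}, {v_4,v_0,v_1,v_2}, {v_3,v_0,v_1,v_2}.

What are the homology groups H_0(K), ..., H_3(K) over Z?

H_0 = Z,  H_1 = 0,  H_2 = 0,  H_3 = Z.

Take the total order v_0 < v_1 < v_2 < v_3 < v_4 on the vertex set. Then K (dimension 3) consists of the simplices:

  0-simplices (5): [v_0], [v_1], [v_2], [v_3], [v_4]
  1-simplices (10): [v_0,v_1], [v_0,v_2], [v_0,v_3], [v_0,v_4], [v_1,v_2], [v_1,v_3], [v_1,v_4], [v_2,v_3], [v_2,v_4], [v_3,v_4]
  2-simplices (10): [v_0,v_1,v_2], [v_0,v_1,v_3], [v_0,v_1,v_4], [v_0,v_2,v_3], [v_0,v_2,v_4], [v_0,v_3,v_4], [v_1,v_2,v_3], [v_1,v_2,v_4], [v_1,v_3,v_4], [v_2,v_3,v_4]
  3-simplices (5): [v_0,v_1,v_2,v_3], [v_0,v_1,v_2,v_4], [v_0,v_1,v_3,v_4], [v_0,v_2,v_3,v_4], [v_1,v_2,v_3,v_4]

so the chain groups are C_0 ≅ Z^5, C_1 ≅ Z^10, C_2 ≅ Z^10, C_3 ≅ Z^5.

The boundary map ∂_1: C_1 → C_0 is given by ∂[p,q] = [q] − [p]. For instance
  ∂[v_0,v_3] = [v_3] − [v_0].
The 5×10 boundary matrix has rank 4 and Smith normal form diag(1,1,1,1).

The boundary map ∂_2: C_2 → C_1 maps a triangle to the signed sum of its edges. For instance
  ∂[v_1,v_3,v_4] = [v_3,v_4] − [v_1,v_4] + [v_1,v_3],
  ∂[v_0,v_1,v_4] = [v_1,v_4] − [v_0,v_4] + [v_0,v_1].
The resulting 10×10 matrix has rank 6, and its Smith normal form has invariant factors (1,1,1,1,1,1).

∂_3: C_3 → C_2 sends each 3-simplex σ to the alternating sum Σ_i (−1)^i (σ with its i-th vertex removed). For instance
  ∂[v_1,v_2,v_3,v_4] = [v_2,v_3,v_4] − [v_1,v_3,v_4] + [v_1,v_2,v_4] − [v_1,v_2,v_3],
  ∂[v_0,v_1,v_2,v_4] = [v_1,v_2,v_4] − [v_0,v_2,v_4] + [v_0,v_1,v_4] − [v_0,v_1,v_2].
As a 10×5 matrix over Z this has rank 4, with invariant factors (1,1,1,1).

Reading off H_k = ker ∂_k / im ∂_{k+1}:

  H_0: rank C_0 − rank ∂_1 = 5 − 4 = 1, and the invariant factors of ∂_1 are all 1, so H_0 ≅ Z.
  H_1: rank ker ∂_1 − rank ∂_2 = (10 − 4) − 6 = 0, and the invariant factors of ∂_2 are all 1, so H_1 ≅ 0.
  H_2: rank ker ∂_2 − rank ∂_3 = (10 − 6) − 4 = 0, and the invariant factors of ∂_3 are all 1, so H_2 ≅ 0.
  H_3: rank ker ∂_3 − rank ∂_4 = (5 − 4) − 0 = 1, and there is no ∂_4, so H_3 ≅ Z.

As a check, the Euler characteristic is 5 − 10 + 10 − 5 = 0, which agrees with 1 − 0 + 0 − 1 = 0.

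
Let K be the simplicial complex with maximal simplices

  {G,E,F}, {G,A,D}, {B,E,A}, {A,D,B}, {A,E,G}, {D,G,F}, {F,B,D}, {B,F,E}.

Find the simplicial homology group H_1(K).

H_1 ≅ 0.

Take the total order A < B < D < E < F < G on the vertex set. Then K (dimension 2) consists of the simplices:

  0-simplices (6): A, B, D, E, F, G
  1-simplices (12): AB, AD, AE, AG, BD, BE, BF, DF, DG, EF, EG, FG
  2-simplices (8): ABD, ABE, ADG, AEG, BDF, BEF, DFG, EFG

Hence C_0 ≅ Z^6, C_1 ≅ Z^12, C_2 ≅ Z^8.

∂_1: C_1 → C_0 maps an edge to its endpoints' difference, ∂[p,q] = q − p.
The resulting 6×12 matrix has rank 5, and its Smith normal form has invariant factors (1,1,1,1,1).

Boundary ∂_2: C_2 → C_1 sends each 2-simplex [p,q,r] to [q,r] − [p,r] + [p,q]. For instance
  ∂ABE = BE − AE + AB,
  ∂EFG = FG − EG + EF.
The resulting 12×8 matrix has rank 7, and its Smith normal form has invariant factors (1,1,1,1,1,1,1).

Computing H_k = (kernel of ∂_k) / (image of ∂_{k+1}):

  H_1: rank ker ∂_1 − rank ∂_2 = (12 − 5) − 7 = 0, and the invariant factors of ∂_2 are all 1, so H_1 ≅ 0.

(K is a triangulation of the 2-sphere S^2.)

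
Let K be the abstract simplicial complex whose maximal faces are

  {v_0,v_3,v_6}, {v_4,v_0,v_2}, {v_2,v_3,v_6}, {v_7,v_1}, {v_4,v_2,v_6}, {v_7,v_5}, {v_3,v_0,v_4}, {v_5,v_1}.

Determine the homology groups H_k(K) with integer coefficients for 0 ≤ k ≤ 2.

H_0 ≅ Z^2,  H_1 ≅ Z^2,  H_2 = 0.

Take the total order v_0 < v_1 < v_2 < v_3 < v_4 < v_5 < v_6 < v_7 on the vertex set. Then K (dimension 2) consists of the simplices:

  0-simplices (8): [v_0], [v_1], [v_2], [v_3], [v_4], [v_5], [v_6], [v_7]
  1-simplices (13): [v_0,v_2], [v_0,v_3], [v_0,v_4], [v_0,v_6], [v_1,v_5], [v_1,v_7], [v_2,v_3], [v_2,v_4], [v_2,v_6], [v_3,v_4], [v_3,v_6], [v_4,v_6], [v_5,v_7]
  2-simplices (5): [v_0,v_2,v_4], [v_0,v_3,v_4], [v_0,v_3,v_6], [v_2,v_3,v_6], [v_2,v_4,v_6]

giving chain groups C_0 ≅ Z^8, C_1 ≅ Z^13, C_2 ≅ Z^5.

∂_1: C_1 → C_0 maps an edge to its endpoints' difference, ∂[p,q] = q − p.
As a 8×13 matrix over Z this has rank 6, with invariant factors (1,1,1,1,1,1).

The boundary map ∂_2: C_2 → C_1 maps a triangle to the signed sum of its edges. For instance
  ∂[v_0,v_3,v_4] = [v_3,v_4] − [v_0,v_4] + [v_0,v_3],
  ∂[v_0,v_3,v_6] = [v_3,v_6] − [v_0,v_6] + [v_0,v_3].
The resulting 13×5 matrix has rank 5, and its Smith normal form has invariant factors (1,1,1,1,1).

Reading off H_k = ker ∂_k / im ∂_{k+1}:

  H_0: rank C_0 − rank ∂_1 = 8 − 6 = 2, and the invariant factors of ∂_1 are all 1, so H_0 ≅ Z^2.
  H_1: rank ker ∂_1 − rank ∂_2 = (13 − 6) − 5 = 2, and the invariant factors of ∂_2 are all 1, so H_1 ≅ Z^2.
  H_2: rank ker ∂_2 − rank ∂_3 = (5 − 5) − 0 = 0, and there is no ∂_3, so H_2 ≅ 0.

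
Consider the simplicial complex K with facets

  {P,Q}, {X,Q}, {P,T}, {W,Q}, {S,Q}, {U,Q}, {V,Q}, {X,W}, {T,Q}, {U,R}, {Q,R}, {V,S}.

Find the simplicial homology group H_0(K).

K has 9 vertices, 12 edges.
rank ∂_0 = 0, rank ∂_1 = 8 ⇒ b_0 = 9 − 0 − 8 = 1; all invariant factors of ∂_1 are 1 so no torsion. So H_0 ≅ Z.

H_0 = Z.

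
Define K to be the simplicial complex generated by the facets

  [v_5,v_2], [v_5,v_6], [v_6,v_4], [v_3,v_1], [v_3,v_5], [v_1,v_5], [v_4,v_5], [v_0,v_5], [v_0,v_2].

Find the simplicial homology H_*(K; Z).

H_0 = Z,  H_1 = Z^3.

We work with the vertex ordering v_0 < v_1 < v_2 < v_3 < v_4 < v_5 < v_6. The simplices of K, each written with vertices in increasing order, are:

  0-simplices (7): [v_0], [v_1], [v_2], [v_3], [v_4], [v_5], [v_6]
  1-simplices (9): [v_0,v_2], [v_0,v_5], [v_1,v_3], [v_1,v_5], [v_2,v_5], [v_3,v_5], [v_4,v_5], [v_4,v_6], [v_5,v_6]

giving chain groups C_0 ≅ Z^7, C_1 ≅ Z^9.

Boundary ∂_1: C_1 → C_0 is given by ∂[p,q] = [q] − [p].
As a 7×9 matrix over Z this has rank 6, with invariant factors (1,1,1,1,1,1).

Now H_k = ker ∂_k / im ∂_{k+1}, so:

  H_0: rank C_0 − rank ∂_1 = 7 − 6 = 1, and the invariant factors of ∂_1 are all 1, so H_0 = Z.
  H_1: rank ker ∂_1 − rank ∂_2 = (9 − 6) − 0 = 3, and there is no ∂_2, so H_1 = Z^3.

(K is a triangulation of a wedge of 3 circles.)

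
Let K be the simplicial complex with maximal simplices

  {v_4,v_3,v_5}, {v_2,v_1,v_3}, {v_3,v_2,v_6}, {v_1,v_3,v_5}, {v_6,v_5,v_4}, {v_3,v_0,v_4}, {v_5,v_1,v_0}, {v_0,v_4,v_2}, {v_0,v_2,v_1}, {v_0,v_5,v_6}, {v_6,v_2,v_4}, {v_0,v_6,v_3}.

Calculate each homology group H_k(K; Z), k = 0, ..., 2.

H_0 ≅ Z,  H_1 ≅ Z/2,  H_2 = 0.

Take the total order v_0 < v_1 < v_2 < v_3 < v_4 < v_5 < v_6 on the vertex set. Then K (dimension 2) consists of the simplices:

  0-simplices (7): [v_0], [v_1], [v_2], [v_3], [v_4], [v_5], [v_6]
  1-simplices (18): (18 of them)
  2-simplices (12): (12 of them)

so the chain groups are C_0 ≅ Z^7, C_1 ≅ Z^18, C_2 ≅ Z^12.

Boundary ∂_1: C_1 → C_0 sends each edge [p,q] (with p < q) to q − p. For instance
  ∂[v_4,v_5] = [v_5] − [v_4].
The resulting 7×18 matrix has rank 6, and its Smith normal form has invariant factors (1,1,1,1,1,1).

Boundary ∂_2: C_2 → C_1 maps a triangle to the signed sum of its edges. For instance
  ∂[v_0,v_1,v_5] = [v_1,v_5] − [v_0,v_5] + [v_0,v_1],
  ∂[v_1,v_2,v_3] = [v_2,v_3] − [v_1,v_3] + [v_1,v_2].
This gives a 18×12 integer matrix of rank 12; reducing to Smith normal form yields diagonal entries (1,1,1,1,1,1,1,1,1,1,1,2).

Computing H_k = (kernel of ∂_k) / (image of ∂_{k+1}):

  H_0: rank C_0 − rank ∂_1 = 7 − 6 = 1, and the invariant factors of ∂_1 are all 1, so H_0 = Z.
  H_1: rank ker ∂_1 − rank ∂_2 = (18 − 6) − 12 = 0, and ∂_2 has invariant factor 2 > 1, so H_1 = Z/2.
  H_2: rank ker ∂_2 − rank ∂_3 = (12 − 12) − 0 = 0, and there is no ∂_3, so H_2 = 0.

As a check, the Euler characteristic is 7 − 18 + 12 = 1, which agrees with 1 − 0 + 0 = 1.
(K is a triangulation of the real projective plane RP^2.)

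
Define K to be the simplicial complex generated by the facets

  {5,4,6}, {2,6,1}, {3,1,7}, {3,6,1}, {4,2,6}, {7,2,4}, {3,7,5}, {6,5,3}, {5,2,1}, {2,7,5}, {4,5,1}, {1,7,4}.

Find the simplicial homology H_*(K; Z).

Order the vertices as 1 < 2 < 3 < 4 < 5 < 6 < 7. Listing each simplex with vertices in this order, K has dimension 2 with simplices:

  0-simplices (7): [1], [2], [3], [4], [5], [6], [7]
  1-simplices (18): [1,2], [1,3], [1,4], [1,5], [1,6], [1,7], [2,4], [2,5], [2,6], [2,7], [3,5], [3,6], [3,7], [4,5], [4,6], [4,7], [5,6], [5,7]
  2-simplices (12): [1,2,5], [1,2,6], [1,3,6], [1,3,7], [1,4,5], [1,4,7], [2,4,6], [2,4,7], [2,5,7], [3,5,6], [3,5,7], [4,5,6]

Hence C_0 ≅ Z^7, C_1 ≅ Z^18, C_2 ≅ Z^12.

The boundary map ∂_1: C_1 → C_0 is given by ∂[p,q] = [q] − [p].
The 7×18 boundary matrix has rank 6 and Smith normal form diag(1,1,1,1,1,1).

The boundary map ∂_2: C_2 → C_1 maps a triangle to the signed sum of its edges. For instance
  ∂[2,4,6] = [4,6] − [2,6] + [2,4],
  ∂[4,5,6] = [5,6] − [4,6] + [4,5].
The resulting 18×12 matrix has rank 12, and its Smith normal form has invariant factors (1,1,1,1,1,1,1,1,1,1,1,2).

Reading off H_k = ker ∂_k / im ∂_{k+1}:

  H_0: rank C_0 − rank ∂_1 = 7 − 6 = 1, and the invariant factors of ∂_1 are all 1, so H_0 = Z.
  H_1: rank ker ∂_1 − rank ∂_2 = (18 − 6) − 12 = 0, and ∂_2 has invariant factor 2 > 1, so H_1 = Z_2.
  H_2: rank ker ∂_2 − rank ∂_3 = (12 − 12) − 0 = 0, and there is no ∂_3, so H_2 = 0.

H_0 = Z,  H_1 = Z_2,  H_2 = 0.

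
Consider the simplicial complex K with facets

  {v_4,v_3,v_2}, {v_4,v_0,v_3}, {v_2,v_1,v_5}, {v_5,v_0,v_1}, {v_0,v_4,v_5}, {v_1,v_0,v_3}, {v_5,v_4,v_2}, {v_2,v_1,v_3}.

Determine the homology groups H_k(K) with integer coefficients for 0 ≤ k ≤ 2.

H_0 = Z,  H_1 = 0,  H_2 = Z.

Take the total order v_0 < v_1 < v_2 < v_3 < v_4 < v_5 on the vertex set. Then K (dimension 2) consists of the simplices:

  0-simplices (6): [v_0], [v_1], [v_2], [v_3], [v_4], [v_5]
  1-simplices (12): [v_0,v_1], [v_0,v_3], [v_0,v_4], [v_0,v_5], [v_1,v_2], [v_1,v_3], [v_1,v_5], [v_2,v_3], [v_2,v_4], [v_2,v_5], [v_3,v_4], [v_4,v_5]
  2-simplices (8): [v_0,v_1,v_3], [v_0,v_1,v_5], [v_0,v_3,v_4], [v_0,v_4,v_5], [v_1,v_2,v_3], [v_1,v_2,v_5], [v_2,v_3,v_4], [v_2,v_4,v_5]

giving chain groups C_0 ≅ Z^6, C_1 ≅ Z^12, C_2 ≅ Z^8.

Boundary ∂_1: C_1 → C_0 maps an edge to its endpoints' difference, ∂[p,q] = q − p. For instance
  ∂[v_0,v_3] = [v_3] − [v_0].
As a 6×12 matrix over Z this has rank 5, with invariant factors (1,1,1,1,1).

The boundary map ∂_2: C_2 → C_1 acts by ∂[p,q,r] = [q,r] − [p,r] + [p,q]. For instance
  ∂[v_0,v_1,v_5] = [v_1,v_5] − [v_0,v_5] + [v_0,v_1],
  ∂[v_0,v_4,v_5] = [v_4,v_5] − [v_0,v_5] + [v_0,v_4].
This gives a 12×8 integer matrix of rank 7; reducing to Smith normal form yields diagonal entries (1,1,1,1,1,1,1).

Computing H_k = (kernel of ∂_k) / (image of ∂_{k+1}):

  H_0: rank C_0 − rank ∂_1 = 6 − 5 = 1, and the invariant factors of ∂_1 are all 1, so H_0 = Z.
  H_1: rank ker ∂_1 − rank ∂_2 = (12 − 5) − 7 = 0, and the invariant factors of ∂_2 are all 1, so H_1 = 0.
  H_2: rank ker ∂_2 − rank ∂_3 = (8 − 7) − 0 = 1, and there is no ∂_3, so H_2 = Z.

As a check, the Euler characteristic is 6 − 12 + 8 = 2, which agrees with 1 − 0 + 1 = 2.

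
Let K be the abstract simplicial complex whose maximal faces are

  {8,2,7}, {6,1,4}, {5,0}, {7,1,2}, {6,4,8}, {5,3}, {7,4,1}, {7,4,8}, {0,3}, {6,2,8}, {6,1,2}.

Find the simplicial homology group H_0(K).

Fix the vertex order 0 < 1 < 2 < 3 < 4 < 5 < 6 < 7 < 8 and write every simplex with vertices in increasing order. Then dim K = 2 and the simplices of K are:

  0-simplices (9): [0], [1], [2], [3], [4], [5], [6], [7], [8]
  1-simplices (15): [0,3], [0,5], [1,2], [1,4], [1,6], [1,7], [2,6], [2,7], [2,8], [3,5], [4,6], [4,7], [4,8], [6,8], [7,8]
  2-simplices (8): [1,2,6], [1,2,7], [1,4,6], [1,4,7], [2,6,8], [2,7,8], [4,6,8], [4,7,8]

giving chain groups C_0 ≅ Z^9, C_1 ≅ Z^15, C_2 ≅ Z^8.

∂_1: C_1 → C_0 maps an edge to its endpoints' difference, ∂[p,q] = q − p.
This gives a 9×15 integer matrix of rank 7; reducing to Smith normal form yields diagonal entries (1,1,1,1,1,1,1).

Boundary ∂_2: C_2 → C_1 sends each 2-simplex [p,q,r] to [q,r] − [p,r] + [p,q]. For instance
  ∂[4,7,8] = [7,8] − [4,8] + [4,7],
  ∂[1,2,6] = [2,6] − [1,6] + [1,2].
The 15×8 boundary matrix has rank 7 and Smith normal form diag(1,1,1,1,1,1,1).

From H_k ≅ ker(∂_k) / im(∂_{k+1}) we obtain:

  H_0: rank C_0 − rank ∂_1 = 9 − 7 = 2, and the invariant factors of ∂_1 are all 1, so H_0 = Z^2.

H_0 = Z^2.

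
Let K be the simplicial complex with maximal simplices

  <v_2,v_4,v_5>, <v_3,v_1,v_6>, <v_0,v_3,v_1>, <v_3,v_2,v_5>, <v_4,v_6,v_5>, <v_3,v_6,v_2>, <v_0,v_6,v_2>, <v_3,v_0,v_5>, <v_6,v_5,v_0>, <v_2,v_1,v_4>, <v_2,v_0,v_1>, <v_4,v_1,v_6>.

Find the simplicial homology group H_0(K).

Take the total order v_0 < v_1 < v_2 < v_3 < v_4 < v_5 < v_6 on the vertex set. Then K (dimension 2) consists of the simplices:

  0-simplices (7): [v_0], [v_1], [v_2], [v_3], [v_4], [v_5], [v_6]
  1-simplices (18): (18 of them)
  2-simplices (12): (12 of them)

giving chain groups C_0 ≅ Z^7, C_1 ≅ Z^18, C_2 ≅ Z^12.

∂_1: C_1 → C_0 sends each edge [p,q] (with p < q) to q − p.
This gives a 7×18 integer matrix of rank 6; reducing to Smith normal form yields diagonal entries (1,1,1,1,1,1).

∂_2: C_2 → C_1 maps a triangle to the signed sum of its edges. For instance
  ∂[v_4,v_5,v_6] = [v_5,v_6] − [v_4,v_6] + [v_4,v_5],
  ∂[v_0,v_1,v_3] = [v_1,v_3] − [v_0,v_3] + [v_0,v_1].
The 18×12 boundary matrix has rank 12 and Smith normal form diag(1,1,1,1,1,1,1,1,1,1,1,2).

From H_k ≅ ker(∂_k) / im(∂_{k+1}) we obtain:

  H_0: rank C_0 − rank ∂_1 = 7 − 6 = 1, and the invariant factors of ∂_1 are all 1, so H_0 ≅ Z.

H_0 ≅ Z.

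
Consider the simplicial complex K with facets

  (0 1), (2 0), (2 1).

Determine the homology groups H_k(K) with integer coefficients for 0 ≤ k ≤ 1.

Order the vertices as 0 < 1 < 2. Listing each simplex with vertices in this order, K has dimension 1 with simplices:

  0-simplices (3): [0], [1], [2]
  1-simplices (3): [0,1], [0,2], [1,2]

Hence C_0 ≅ Z^3, C_1 ≅ Z^3.

The boundary map ∂_1: C_1 → C_0 is given by ∂[p,q] = [q] − [p]. For instance
  ∂[0,1] = [1] − [0].
This gives a 3×3 integer matrix of rank 2; reducing to Smith normal form yields diagonal entries (1,1).

Now H_k = ker ∂_k / im ∂_{k+1}, so:

  H_0: rank C_0 − rank ∂_1 = 3 − 2 = 1, and the invariant factors of ∂_1 are all 1, so H_0 ≅ Z.
  H_1: rank ker ∂_1 − rank ∂_2 = (3 − 2) − 0 = 1, and there is no ∂_2, so H_1 ≅ Z.

H_0 ≅ Z,  H_1 ≅ Z.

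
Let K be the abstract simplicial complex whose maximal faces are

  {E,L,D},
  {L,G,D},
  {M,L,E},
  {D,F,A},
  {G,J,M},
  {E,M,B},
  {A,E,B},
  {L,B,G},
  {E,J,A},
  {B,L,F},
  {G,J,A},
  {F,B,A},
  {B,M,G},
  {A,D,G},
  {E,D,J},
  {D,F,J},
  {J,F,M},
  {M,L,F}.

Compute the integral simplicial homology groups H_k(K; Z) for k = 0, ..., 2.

Take the total order A < B < D < E < F < G < J < L < M on the vertex set. Then K (dimension 2) consists of the simplices:

  0-simplices (9): A, B, D, E, F, G, J, L, M
  1-simplices (27): AB, AD, AE, AF, AG, AJ, BE, BF, BG, BL, BM, DE, DF, DG, DJ, DL, EJ, EL, EM, FJ, FL, FM, GJ, GL, GM, JM, LM
  2-simplices (18): ABE, ABF, ADF, ADG, AEJ, AGJ, BEM, BFL, BGL, BGM, DEJ, DEL, DFJ, DGL, ELM, FJM, FLM, GJM

giving chain groups C_0 ≅ Z^9, C_1 ≅ Z^27, C_2 ≅ Z^18.

∂_1: C_1 → C_0 maps an edge to its endpoints' difference, ∂[p,q] = q − p. For instance
  ∂EJ = J − E.
This gives a 9×27 integer matrix of rank 8; reducing to Smith normal form yields diagonal entries (1,1,1,1,1,1,1,1).

∂_2: C_2 → C_1 acts by ∂[p,q,r] = [q,r] − [p,r] + [p,q]. For instance
  ∂FLM = LM − FM + FL,
  ∂DFJ = FJ − DJ + DF.
As a 27×18 matrix over Z this has rank 18, with invariant factors (1,1,1,1,1,1,1,1,1,1,1,1,1,1,1,1,1,2).

Now H_k = ker ∂_k / im ∂_{k+1}, so:

  H_0: rank C_0 − rank ∂_1 = 9 − 8 = 1, and the invariant factors of ∂_1 are all 1, so H_0 = Z.
  H_1: rank ker ∂_1 − rank ∂_2 = (27 − 8) − 18 = 1, and ∂_2 has invariant factor 2 > 1, so H_1 = Z ⊕ Z/2.
  H_2: rank ker ∂_2 − rank ∂_3 = (18 − 18) − 0 = 0, and there is no ∂_3, so H_2 = 0.

H_0 = Z,  H_1 = Z ⊕ Z/2,  H_2 = 0.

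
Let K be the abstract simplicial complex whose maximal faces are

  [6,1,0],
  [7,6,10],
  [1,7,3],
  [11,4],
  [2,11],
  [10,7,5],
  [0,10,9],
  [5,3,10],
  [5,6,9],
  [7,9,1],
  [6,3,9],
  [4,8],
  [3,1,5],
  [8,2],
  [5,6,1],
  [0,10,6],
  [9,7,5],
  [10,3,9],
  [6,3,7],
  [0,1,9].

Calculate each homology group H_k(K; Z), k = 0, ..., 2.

Fix the vertex order 0 < 1 < 2 < 3 < 4 < 5 < 6 < 7 < 8 < 9 < 10 < 11 and write every simplex with vertices in increasing order. Then dim K = 2 and the simplices of K are:

  0-simplices (12): [0], [1], [2], [3], [4], [5], [6], [7], [8], [9], [10], [11]
  1-simplices (28): (28 of them)
  2-simplices (16): [0,1,6], [0,1,9], [0,6,10], [0,9,10], [1,3,5], [1,3,7], [1,5,6], [1,7,9], [3,5,10], [3,6,7], [3,6,9], [3,9,10], [5,6,9], [5,7,9], [5,7,10], [6,7,10]

Hence C_0 ≅ Z^12, C_1 ≅ Z^28, C_2 ≅ Z^16.

Boundary ∂_1: C_1 → C_0 maps an edge to its endpoints' difference, ∂[p,q] = q − p. For instance
  ∂[9,10] = [10] − [9].
As a 12×28 matrix over Z this has rank 10, with invariant factors (1,1,1,1,1,1,1,1,1,1).

The boundary map ∂_2: C_2 → C_1 acts by ∂[p,q,r] = [q,r] − [p,r] + [p,q]. For instance
  ∂[0,9,10] = [9,10] − [0,10] + [0,9],
  ∂[0,1,6] = [1,6] − [0,6] + [0,1].
This gives a 28×16 integer matrix of rank 15; reducing to Smith normal form yields diagonal entries (1,1,1,1,1,1,1,1,1,1,1,1,1,1,1).

From H_k ≅ ker(∂_k) / im(∂_{k+1}) we obtain:

  H_0: rank C_0 − rank ∂_1 = 12 − 10 = 2, and the invariant factors of ∂_1 are all 1, so H_0 = Z^2.
  H_1: rank ker ∂_1 − rank ∂_2 = (28 − 10) − 15 = 3, and the invariant factors of ∂_2 are all 1, so H_1 = Z^3.
  H_2: rank ker ∂_2 − rank ∂_3 = (16 − 15) − 0 = 1, and there is no ∂_3, so H_2 = Z.

As a check, the Euler characteristic is 12 − 28 + 16 = 0, which agrees with 2 − 3 + 1 = 0.

H_0 = Z^2,  H_1 = Z^3,  H_2 = Z.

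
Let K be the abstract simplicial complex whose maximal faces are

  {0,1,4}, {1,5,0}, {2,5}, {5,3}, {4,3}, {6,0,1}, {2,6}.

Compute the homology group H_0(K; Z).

Fix the vertex order 0 < 1 < 2 < 3 < 4 < 5 < 6 and write every simplex with vertices in increasing order. Then dim K = 2 and the simplices of K are:

  0-simplices (7): [0], [1], [2], [3], [4], [5], [6]
  1-simplices (11): [0,1], [0,4], [0,5], [0,6], [1,4], [1,5], [1,6], [2,5], [2,6], [3,4], [3,5]
  2-simplices (3): [0,1,4], [0,1,5], [0,1,6]

so the chain groups are C_0 ≅ Z^7, C_1 ≅ Z^11, C_2 ≅ Z^3.

The boundary map ∂_1: C_1 → C_0 is given by ∂[p,q] = [q] − [p]. For instance
  ∂[0,6] = [6] − [0].
The resulting 7×11 matrix has rank 6, and its Smith normal form has invariant factors (1,1,1,1,1,1).

Boundary ∂_2: C_2 → C_1 maps a triangle to the signed sum of its edges. For instance
  ∂[0,1,4] = [1,4] − [0,4] + [0,1],
  ∂[0,1,6] = [1,6] − [0,6] + [0,1].
This gives a 11×3 integer matrix of rank 3; reducing to Smith normal form yields diagonal entries (1,1,1).

Reading off H_k = ker ∂_k / im ∂_{k+1}:

  H_0: rank C_0 − rank ∂_1 = 7 − 6 = 1, and the invariant factors of ∂_1 are all 1, so H_0 = Z.

H_0 ≅ Z.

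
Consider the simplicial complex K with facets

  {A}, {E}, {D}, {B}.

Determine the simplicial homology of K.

H_0 ≅ Z^4.

Take the total order A < B < D < E on the vertex set. Then K (dimension 0) consists of the simplices:

  0-simplices (4): A, B, D, E

so the chain groups are C_0 ≅ Z^4.

Computing H_k = (kernel of ∂_k) / (image of ∂_{k+1}):

  H_0: rank C_0 − rank ∂_1 = 4 − 0 = 4, and there is no ∂_1, so H_0 ≅ Z^4.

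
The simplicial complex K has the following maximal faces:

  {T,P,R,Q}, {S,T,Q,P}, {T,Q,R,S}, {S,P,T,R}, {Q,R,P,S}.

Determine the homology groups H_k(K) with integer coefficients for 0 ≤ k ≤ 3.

Take the total order P < Q < R < S < T on the vertex set. Then K (dimension 3) consists of the simplices:

  0-simplices (5): P, Q, R, S, T
  1-simplices (10): PQ, PR, PS, PT, QR, QS, QT, RS, RT, ST
  2-simplices (10): PQR, PQS, PQT, PRS, PRT, PST, QRS, QRT, QST, RST
  3-simplices (5): PQRS, PQRT, PQST, PRST, QRST

so the chain groups are C_0 ≅ Z^5, C_1 ≅ Z^10, C_2 ≅ Z^10, C_3 ≅ Z^5.

∂_1: C_1 → C_0 sends each edge [p,q] (with p < q) to q − p.
The resulting 5×10 matrix has rank 4, and its Smith normal form has invariant factors (1,1,1,1).

∂_2: C_2 → C_1 sends each 2-simplex [p,q,r] to [q,r] − [p,r] + [p,q]. For instance
  ∂PQR = QR − PR + PQ,
  ∂PRT = RT − PT + PR.
This gives a 10×10 integer matrix of rank 6; reducing to Smith normal form yields diagonal entries (1,1,1,1,1,1).

∂_3: C_3 → C_2 sends each 3-simplex σ to the alternating sum Σ_i (−1)^i (σ with its i-th vertex removed). For instance
  ∂PQRS = QRS − PRS + PQS − PQR,
  ∂PQST = QST − PST + PQT − PQS.
The resulting 10×5 matrix has rank 4, and its Smith normal form has invariant factors (1,1,1,1).

Computing H_k = (kernel of ∂_k) / (image of ∂_{k+1}):

  H_0: rank C_0 − rank ∂_1 = 5 − 4 = 1, and the invariant factors of ∂_1 are all 1, so H_0 ≅ Z.
  H_1: rank ker ∂_1 − rank ∂_2 = (10 − 4) − 6 = 0, and the invariant factors of ∂_2 are all 1, so H_1 ≅ 0.
  H_2: rank ker ∂_2 − rank ∂_3 = (10 − 6) − 4 = 0, and the invariant factors of ∂_3 are all 1, so H_2 ≅ 0.
  H_3: rank ker ∂_3 − rank ∂_4 = (5 − 4) − 0 = 1, and there is no ∂_4, so H_3 ≅ Z.

H_0 ≅ Z,  H_1 = 0,  H_2 = 0,  H_3 ≅ Z.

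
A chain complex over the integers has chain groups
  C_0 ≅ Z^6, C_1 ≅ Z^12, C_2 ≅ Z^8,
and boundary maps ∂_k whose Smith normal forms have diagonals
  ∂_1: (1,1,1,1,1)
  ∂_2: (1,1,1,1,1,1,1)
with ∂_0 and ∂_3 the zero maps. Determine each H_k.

H_0: b_0 = 6 − 0 − 5 = 1; torsion from ∂_1 factors > 1: none. So H_0 ≅ Z.
H_1: b_1 = 12 − 5 − 7 = 0; torsion from ∂_2 factors > 1: none. So H_1 ≅ 0.
H_2: b_2 = 8 − 7 − 0 = 1; torsion from ∂_3 factors > 1: none. So H_2 ≅ Z.

H_0 ≅ Z,  H_1 = 0,  H_2 ≅ Z.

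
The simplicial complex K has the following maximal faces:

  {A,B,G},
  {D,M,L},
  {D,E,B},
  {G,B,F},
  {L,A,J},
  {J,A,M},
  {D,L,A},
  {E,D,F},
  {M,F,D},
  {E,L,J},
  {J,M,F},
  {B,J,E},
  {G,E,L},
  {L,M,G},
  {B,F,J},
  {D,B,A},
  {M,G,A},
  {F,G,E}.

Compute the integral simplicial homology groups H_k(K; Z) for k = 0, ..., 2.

H_0 ≅ Z,  H_1 ≅ Z ⊕ Z/2,  H_2 = 0.

Take the total order A < B < D < E < F < G < J < L < M on the vertex set. Then K (dimension 2) consists of the simplices:

  0-simplices (9): A, B, D, E, F, G, J, L, M
  1-simplices (27): AB, AD, AG, AJ, AL, AM, BD, BE, BF, BG, BJ, DE, DF, DL, DM, EF, EG, EJ, EL, FG, FJ, FM, GL, GM, JL, JM, LM
  2-simplices (18): ABD, ABG, ADL, AGM, AJL, AJM, BDE, BEJ, BFG, BFJ, DEF, DFM, DLM, EFG, EGL, EJL, FJM, GLM

so the chain groups are C_0 ≅ Z^9, C_1 ≅ Z^27, C_2 ≅ Z^18.

Boundary ∂_1: C_1 → C_0 is given by ∂[p,q] = [q] − [p]. For instance
  ∂DF = F − D.
This gives a 9×27 integer matrix of rank 8; reducing to Smith normal form yields diagonal entries (1,1,1,1,1,1,1,1).

Boundary ∂_2: C_2 → C_1 sends each 2-simplex [p,q,r] to [q,r] − [p,r] + [p,q]. For instance
  ∂BFJ = FJ − BJ + BF,
  ∂ABG = BG − AG + AB.
As a 27×18 matrix over Z this has rank 18, with invariant factors (1,1,1,1,1,1,1,1,1,1,1,1,1,1,1,1,1,2).

Computing H_k = (kernel of ∂_k) / (image of ∂_{k+1}):

  H_0: rank C_0 − rank ∂_1 = 9 − 8 = 1, and the invariant factors of ∂_1 are all 1, so H_0 = Z.
  H_1: rank ker ∂_1 − rank ∂_2 = (27 − 8) − 18 = 1, and ∂_2 has invariant factor 2 > 1, so H_1 = Z ⊕ Z/2.
  H_2: rank ker ∂_2 − rank ∂_3 = (18 − 18) − 0 = 0, and there is no ∂_3, so H_2 = 0.

As a check, the Euler characteristic is 9 − 27 + 18 = 0, which agrees with 1 − 1 + 0 = 0.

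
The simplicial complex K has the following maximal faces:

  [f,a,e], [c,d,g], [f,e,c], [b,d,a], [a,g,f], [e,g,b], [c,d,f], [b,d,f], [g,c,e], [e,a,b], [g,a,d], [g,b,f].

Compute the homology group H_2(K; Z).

H_2 = 0.

We work with the vertex ordering a < b < c < d < e < f < g. The simplices of K, each written with vertices in increasing order, are:

  0-simplices (7): a, b, c, d, e, f, g
  1-simplices (18): ab, ad, ae, af, ag, bd, be, bf, bg, cd, ce, cf, cg, df, dg, ef, eg, fg
  2-simplices (12): abd, abe, adg, aef, afg, bdf, beg, bfg, cdf, cdg, cef, ceg

so the chain groups are C_0 ≅ Z^7, C_1 ≅ Z^18, C_2 ≅ Z^12.

The boundary map ∂_1: C_1 → C_0 sends each edge [p,q] (with p < q) to q − p. For instance
  ∂ab = b − a.
As a 7×18 matrix over Z this has rank 6, with invariant factors (1,1,1,1,1,1).

∂_2: C_2 → C_1 acts by ∂[p,q,r] = [q,r] − [p,r] + [p,q]. For instance
  ∂beg = eg − bg + be,
  ∂cdf = df − cf + cd.
This gives a 18×12 integer matrix of rank 12; reducing to Smith normal form yields diagonal entries (1,1,1,1,1,1,1,1,1,1,1,2).

Reading off H_k = ker ∂_k / im ∂_{k+1}:

  H_2: rank ker ∂_2 − rank ∂_3 = (12 − 12) − 0 = 0, and there is no ∂_3, so H_2 ≅ 0.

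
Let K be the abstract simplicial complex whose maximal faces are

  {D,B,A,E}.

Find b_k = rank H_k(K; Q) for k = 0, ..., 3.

Order the vertices as A < B < D < E. Listing each simplex with vertices in this order, K has dimension 3 with simplices:

  0-simplices (4): A, B, D, E
  1-simplices (6): AB, AD, AE, BD, BE, DE
  2-simplices (4): ABD, ABE, ADE, BDE
  3-simplices (1): ABDE

giving chain groups C_0 ≅ Z^4, C_1 ≅ Z^6, C_2 ≅ Z^4, C_3 ≅ Z^1.

∂_1: C_1 → C_0 is given by ∂[p,q] = [q] − [p].
The 4×6 boundary matrix has rank 3 and Smith normal form diag(1,1,1).

Boundary ∂_2: C_2 → C_1 maps a triangle to the signed sum of its edges. For instance
  ∂BDE = DE − BE + BD,
  ∂ABD = BD − AD + AB.
As a 6×4 matrix over Z this has rank 3, with invariant factors (1,1,1).

Boundary ∂_3: C_3 → C_2 sends each 3-simplex σ to the alternating sum Σ_i (−1)^i (σ with its i-th vertex removed). For instance
  ∂ABDE = BDE − ADE + ABE − ABD.
As a 4×1 matrix over Z this has rank 1, with invariant factors (1).

Reading off H_k = ker ∂_k / im ∂_{k+1}:

  H_0: rank C_0 − rank ∂_1 = 4 − 3 = 1, and the invariant factors of ∂_1 are all 1, so H_0 = Z.
  H_1: rank ker ∂_1 − rank ∂_2 = (6 − 3) − 3 = 0, and the invariant factors of ∂_2 are all 1, so H_1 = 0.
  H_2: rank ker ∂_2 − rank ∂_3 = (4 − 3) − 1 = 0, and the invariant factors of ∂_3 are all 1, so H_2 = 0.
  H_3: rank ker ∂_3 − rank ∂_4 = (1 − 1) − 0 = 0, and there is no ∂_4, so H_3 = 0.

As a check, the Euler characteristic is 4 − 6 + 4 − 1 = 1, which agrees with 1 − 0 + 0 − 0 = 1.
(K is a triangulation of the 3-simplex.)

Hence the Betti numbers are b_0 = 1, b_1 = 0, b_2 = 0, b_3 = 0.

b_0 = 1, b_1 = 0, b_2 = 0, b_3 = 0.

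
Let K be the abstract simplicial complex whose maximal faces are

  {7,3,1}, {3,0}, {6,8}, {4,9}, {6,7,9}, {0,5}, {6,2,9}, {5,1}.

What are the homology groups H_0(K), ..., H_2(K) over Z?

Order the vertices as 0 < 1 < 2 < 3 < 4 < 5 < 6 < 7 < 8 < 9. Listing each simplex with vertices in this order, K has dimension 2 with simplices:

  0-simplices (10): [0], [1], [2], [3], [4], [5], [6], [7], [8], [9]
  1-simplices (13): [0,3], [0,5], [1,3], [1,5], [1,7], [2,6], [2,9], [3,7], [4,9], [6,7], [6,8], [6,9], [7,9]
  2-simplices (3): [1,3,7], [2,6,9], [6,7,9]

giving chain groups C_0 ≅ Z^10, C_1 ≅ Z^13, C_2 ≅ Z^3.

∂_1: C_1 → C_0 maps an edge to its endpoints' difference, ∂[p,q] = q − p.
The resulting 10×13 matrix has rank 9, and its Smith normal form has invariant factors (1,1,1,1,1,1,1,1,1).

The boundary map ∂_2: C_2 → C_1 acts by ∂[p,q,r] = [q,r] − [p,r] + [p,q]. For instance
  ∂[2,6,9] = [6,9] − [2,9] + [2,6],
  ∂[1,3,7] = [3,7] − [1,7] + [1,3].
This gives a 13×3 integer matrix of rank 3; reducing to Smith normal form yields diagonal entries (1,1,1).

Reading off H_k = ker ∂_k / im ∂_{k+1}:

  H_0: rank C_0 − rank ∂_1 = 10 − 9 = 1, and the invariant factors of ∂_1 are all 1, so H_0 ≅ Z.
  H_1: rank ker ∂_1 − rank ∂_2 = (13 − 9) − 3 = 1, and the invariant factors of ∂_2 are all 1, so H_1 ≅ Z.
  H_2: rank ker ∂_2 − rank ∂_3 = (3 − 3) − 0 = 0, and there is no ∂_3, so H_2 ≅ 0.

H_0 ≅ Z,  H_1 ≅ Z,  H_2 = 0.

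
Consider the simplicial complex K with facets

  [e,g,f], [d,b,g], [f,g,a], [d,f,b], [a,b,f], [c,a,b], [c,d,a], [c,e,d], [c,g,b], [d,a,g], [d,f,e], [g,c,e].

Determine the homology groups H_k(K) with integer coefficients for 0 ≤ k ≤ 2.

H_0 = Z,  H_1 = Z/2,  H_2 = 0.

Order the vertices as a < b < c < d < e < f < g. Listing each simplex with vertices in this order, K has dimension 2 with simplices:

  0-simplices (7): a, b, c, d, e, f, g
  1-simplices (18): ab, ac, ad, af, ag, bc, bd, bf, bg, cd, ce, cg, de, df, dg, ef, eg, fg
  2-simplices (12): abc, abf, acd, adg, afg, bcg, bdf, bdg, cde, ceg, def, efg

so the chain groups are C_0 ≅ Z^7, C_1 ≅ Z^18, C_2 ≅ Z^12.

Boundary ∂_1: C_1 → C_0 maps an edge to its endpoints' difference, ∂[p,q] = q − p.
The 7×18 boundary matrix has rank 6 and Smith normal form diag(1,1,1,1,1,1).

Boundary ∂_2: C_2 → C_1 maps a triangle to the signed sum of its edges. For instance
  ∂adg = dg − ag + ad,
  ∂abf = bf − af + ab.
This gives a 18×12 integer matrix of rank 12; reducing to Smith normal form yields diagonal entries (1,1,1,1,1,1,1,1,1,1,1,2).

Computing H_k = (kernel of ∂_k) / (image of ∂_{k+1}):

  H_0: rank C_0 − rank ∂_1 = 7 − 6 = 1, and the invariant factors of ∂_1 are all 1, so H_0 = Z.
  H_1: rank ker ∂_1 − rank ∂_2 = (18 − 6) − 12 = 0, and ∂_2 has invariant factor 2 > 1, so H_1 = Z/2.
  H_2: rank ker ∂_2 − rank ∂_3 = (12 − 12) − 0 = 0, and there is no ∂_3, so H_2 = 0.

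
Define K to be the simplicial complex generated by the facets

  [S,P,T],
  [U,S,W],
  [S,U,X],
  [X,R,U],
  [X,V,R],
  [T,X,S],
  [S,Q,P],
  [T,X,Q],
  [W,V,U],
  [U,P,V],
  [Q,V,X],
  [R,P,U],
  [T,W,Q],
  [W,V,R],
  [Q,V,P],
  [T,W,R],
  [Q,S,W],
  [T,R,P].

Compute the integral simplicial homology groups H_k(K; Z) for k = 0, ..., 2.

H_0 ≅ Z,  H_1 ≅ Z × Z/2,  H_2 = 0.

Order the vertices as P < Q < R < S < T < U < V < W < X. Listing each simplex with vertices in this order, K has dimension 2 with simplices:

  0-simplices (9): P, Q, R, S, T, U, V, W, X
  1-simplices (27): PQ, PR, PS, PT, PU, PV, QS, QT, QV, QW, QX, RT, RU, RV, RW, RX, ST, SU, SW, SX, TW, TX, UV, UW, UX, VW, VX
  2-simplices (18): PQS, PQV, PRT, PRU, PST, PUV, QSW, QTW, QTX, QVX, RTW, RUX, RVW, RVX, STX, SUW, SUX, UVW

giving chain groups C_0 ≅ Z^9, C_1 ≅ Z^27, C_2 ≅ Z^18.

∂_1: C_1 → C_0 maps an edge to its endpoints' difference, ∂[p,q] = q − p. For instance
  ∂PS = S − P.
The 9×27 boundary matrix has rank 8 and Smith normal form diag(1,1,1,1,1,1,1,1).

The boundary map ∂_2: C_2 → C_1 maps a triangle to the signed sum of its edges. For instance
  ∂RVX = VX − RX + RV,
  ∂PQS = QS − PS + PQ.
The resulting 27×18 matrix has rank 18, and its Smith normal form has invariant factors (1,1,1,1,1,1,1,1,1,1,1,1,1,1,1,1,1,2).

Computing H_k = (kernel of ∂_k) / (image of ∂_{k+1}):

  H_0: rank C_0 − rank ∂_1 = 9 − 8 = 1, and the invariant factors of ∂_1 are all 1, so H_0 ≅ Z.
  H_1: rank ker ∂_1 − rank ∂_2 = (27 − 8) − 18 = 1, and ∂_2 has invariant factor 2 > 1, so H_1 ≅ Z × Z/2.
  H_2: rank ker ∂_2 − rank ∂_3 = (18 − 18) − 0 = 0, and there is no ∂_3, so H_2 ≅ 0.

As a check, the Euler characteristic is 9 − 27 + 18 = 0, which agrees with 1 − 1 + 0 = 0.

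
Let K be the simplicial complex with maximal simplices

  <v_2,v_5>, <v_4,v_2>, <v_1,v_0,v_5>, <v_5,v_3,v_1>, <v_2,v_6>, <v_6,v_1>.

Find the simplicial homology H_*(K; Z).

H_0 ≅ Z,  H_1 ≅ Z,  H_2 = 0.

K has 7 vertices, 9 edges, 2 triangles.
rank ∂_0 = 0, rank ∂_1 = 6 ⇒ b_0 = 7 − 0 − 6 = 1; all invariant factors of ∂_1 are 1 so no torsion. So H_0 = Z.
rank ∂_1 = 6, rank ∂_2 = 2 ⇒ b_1 = 9 − 6 − 2 = 1; all invariant factors of ∂_2 are 1 so no torsion. So H_1 = Z.
rank ∂_2 = 2, rank ∂_3 = 0 ⇒ b_2 = 2 − 2 − 0 = 0. So H_2 = 0.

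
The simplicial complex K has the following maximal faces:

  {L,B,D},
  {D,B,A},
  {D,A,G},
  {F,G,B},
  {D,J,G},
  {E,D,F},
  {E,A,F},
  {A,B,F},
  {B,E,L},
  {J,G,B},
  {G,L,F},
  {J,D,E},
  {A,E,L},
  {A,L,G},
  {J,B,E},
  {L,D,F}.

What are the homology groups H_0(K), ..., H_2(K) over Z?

H_0 ≅ Z,  H_1 ≅ Z^2,  H_2 ≅ Z.

Order the vertices as A < B < D < E < F < G < J < L. Listing each simplex with vertices in this order, K has dimension 2 with simplices:

  0-simplices (8): A, B, D, E, F, G, J, L
  1-simplices (24): AB, AD, AE, AF, AG, AL, BD, BE, BF, BG, BJ, BL, DE, DF, DG, DJ, DL, EF, EJ, EL, FG, FL, GJ, GL
  2-simplices (16): ABD, ABF, ADG, AEF, AEL, AGL, BDL, BEJ, BEL, BFG, BGJ, DEF, DEJ, DFL, DGJ, FGL

Hence C_0 ≅ Z^8, C_1 ≅ Z^24, C_2 ≅ Z^16.

∂_1: C_1 → C_0 is given by ∂[p,q] = [q] − [p].
The resulting 8×24 matrix has rank 7, and its Smith normal form has invariant factors (1,1,1,1,1,1,1).

Boundary ∂_2: C_2 → C_1 sends each 2-simplex [p,q,r] to [q,r] − [p,r] + [p,q]. For instance
  ∂BEL = EL − BL + BE,
  ∂ABD = BD − AD + AB.
As a 24×16 matrix over Z this has rank 15, with invariant factors (1,1,1,1,1,1,1,1,1,1,1,1,1,1,1).

From H_k ≅ ker(∂_k) / im(∂_{k+1}) we obtain:

  H_0: rank C_0 − rank ∂_1 = 8 − 7 = 1, and the invariant factors of ∂_1 are all 1, so H_0 ≅ Z.
  H_1: rank ker ∂_1 − rank ∂_2 = (24 − 7) − 15 = 2, and the invariant factors of ∂_2 are all 1, so H_1 ≅ Z^2.
  H_2: rank ker ∂_2 − rank ∂_3 = (16 − 15) − 0 = 1, and there is no ∂_3, so H_2 ≅ Z.

(K is a triangulation of the torus T^2.)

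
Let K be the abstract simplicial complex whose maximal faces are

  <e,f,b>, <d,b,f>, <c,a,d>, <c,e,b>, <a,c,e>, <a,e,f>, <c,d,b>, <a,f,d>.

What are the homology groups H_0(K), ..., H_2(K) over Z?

H_0 ≅ Z,  H_1 = 0,  H_2 ≅ Z.

Take the total order a < b < c < d < e < f on the vertex set. Then K (dimension 2) consists of the simplices:

  0-simplices (6): a, b, c, d, e, f
  1-simplices (12): ac, ad, ae, af, bc, bd, be, bf, cd, ce, df, ef
  2-simplices (8): acd, ace, adf, aef, bcd, bce, bdf, bef

so the chain groups are C_0 ≅ Z^6, C_1 ≅ Z^12, C_2 ≅ Z^8.

The boundary map ∂_1: C_1 → C_0 sends each edge [p,q] (with p < q) to q − p.
The 6×12 boundary matrix has rank 5 and Smith normal form diag(1,1,1,1,1).

The boundary map ∂_2: C_2 → C_1 maps a triangle to the signed sum of its edges. For instance
  ∂bef = ef − bf + be,
  ∂ace = ce − ae + ac.
As a 12×8 matrix over Z this has rank 7, with invariant factors (1,1,1,1,1,1,1).

Reading off H_k = ker ∂_k / im ∂_{k+1}:

  H_0: rank C_0 − rank ∂_1 = 6 − 5 = 1, and the invariant factors of ∂_1 are all 1, so H_0 ≅ Z.
  H_1: rank ker ∂_1 − rank ∂_2 = (12 − 5) − 7 = 0, and the invariant factors of ∂_2 are all 1, so H_1 ≅ 0.
  H_2: rank ker ∂_2 − rank ∂_3 = (8 − 7) − 0 = 1, and there is no ∂_3, so H_2 ≅ Z.

As a check, the Euler characteristic is 6 − 12 + 8 = 2, which agrees with 1 − 0 + 1 = 2.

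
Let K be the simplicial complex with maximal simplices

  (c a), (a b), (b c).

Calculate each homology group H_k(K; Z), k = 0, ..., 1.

Fix the vertex order a < b < c and write every simplex with vertices in increasing order. Then dim K = 1 and the simplices of K are:

  0-simplices (3): a, b, c
  1-simplices (3): ab, ac, bc

giving chain groups C_0 ≅ Z^3, C_1 ≅ Z^3.

The boundary map ∂_1: C_1 → C_0 maps an edge to its endpoints' difference, ∂[p,q] = q − p.
The 3×3 boundary matrix has rank 2 and Smith normal form diag(1,1).

Now H_k = ker ∂_k / im ∂_{k+1}, so:

  H_0: rank C_0 − rank ∂_1 = 3 − 2 = 1, and the invariant factors of ∂_1 are all 1, so H_0 ≅ Z.
  H_1: rank ker ∂_1 − rank ∂_2 = (3 − 2) − 0 = 1, and there is no ∂_2, so H_1 ≅ Z.

H_0 = Z,  H_1 = Z.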